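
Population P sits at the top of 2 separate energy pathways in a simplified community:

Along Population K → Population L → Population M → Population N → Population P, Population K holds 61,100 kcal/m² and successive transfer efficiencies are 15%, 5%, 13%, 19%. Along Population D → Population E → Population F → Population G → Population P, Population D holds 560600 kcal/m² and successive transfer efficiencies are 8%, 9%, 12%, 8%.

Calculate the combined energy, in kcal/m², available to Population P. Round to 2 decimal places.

Via Population K: 61100 × 0.15 × 0.05 × 0.13 × 0.19 = 11.318775 kcal/m²
Via Population D: 560600 × 0.08 × 0.09 × 0.12 × 0.08 = 38.748672 kcal/m²
Total at Population P: 11.318775 + 38.748672 = 50.067447 kcal/m²

50.07 kcal/m²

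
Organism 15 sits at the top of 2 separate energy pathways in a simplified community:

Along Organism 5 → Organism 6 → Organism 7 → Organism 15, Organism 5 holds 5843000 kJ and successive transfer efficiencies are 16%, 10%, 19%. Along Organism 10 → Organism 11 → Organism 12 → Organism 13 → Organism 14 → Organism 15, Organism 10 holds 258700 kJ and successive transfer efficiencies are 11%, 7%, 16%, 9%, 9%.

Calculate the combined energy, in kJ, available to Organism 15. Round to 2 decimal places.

17765.30 kJ

Via Organism 5: 5843000 × 0.16 × 0.1 × 0.19 = 17762.72 kJ
Via Organism 10: 258700 × 0.11 × 0.07 × 0.16 × 0.09 × 0.09 = 2.58161904 kJ
Total at Organism 15: 17762.72 + 2.58161904 = 17765.30161904 kJ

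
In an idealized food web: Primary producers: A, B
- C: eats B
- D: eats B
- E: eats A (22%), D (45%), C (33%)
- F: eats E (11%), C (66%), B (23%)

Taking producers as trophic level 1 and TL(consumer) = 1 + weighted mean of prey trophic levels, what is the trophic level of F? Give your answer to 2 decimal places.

2.86

C: 1 + 1 = 2
D: 1 + 1 = 2
E: 1 + (0.22×1 + 0.45×2 + 0.33×2) = 2.78
F: 1 + (0.11×2.78 + 0.66×2 + 0.23×1) = 2.8558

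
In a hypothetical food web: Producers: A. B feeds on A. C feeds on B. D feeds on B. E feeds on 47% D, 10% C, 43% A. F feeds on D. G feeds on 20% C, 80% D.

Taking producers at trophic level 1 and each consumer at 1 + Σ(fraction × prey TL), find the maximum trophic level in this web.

4

B: 1 + 1 = 2
C: 1 + 2 = 3
D: 1 + 2 = 3
E: 1 + (0.47×3 + 0.1×3 + 0.43×1) = 3.14
F: 1 + 3 = 4
G: 1 + (0.2×3 + 0.8×3) = 4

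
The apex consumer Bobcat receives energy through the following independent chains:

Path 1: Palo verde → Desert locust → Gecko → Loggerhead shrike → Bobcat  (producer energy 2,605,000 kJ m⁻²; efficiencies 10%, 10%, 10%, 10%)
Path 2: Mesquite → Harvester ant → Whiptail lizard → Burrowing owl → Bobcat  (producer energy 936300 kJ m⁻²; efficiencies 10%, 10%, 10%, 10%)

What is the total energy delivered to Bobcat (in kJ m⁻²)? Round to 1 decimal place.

Path 1: 2605000 × 0.1 × 0.1 × 0.1 × 0.1 = 260.5 kJ m⁻²
Path 2: 936300 × 0.1 × 0.1 × 0.1 × 0.1 = 93.63 kJ m⁻²
Total at Bobcat: 260.5 + 93.63 = 354.13 kJ m⁻²

354.1 kJ m⁻²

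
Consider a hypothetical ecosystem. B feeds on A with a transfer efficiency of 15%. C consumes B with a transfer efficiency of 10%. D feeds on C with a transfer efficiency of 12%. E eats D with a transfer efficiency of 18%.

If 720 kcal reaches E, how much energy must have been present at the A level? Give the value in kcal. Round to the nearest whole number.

2222222 kcal

Cumulative transfer efficiency: 0.15 × 0.1 × 0.12 × 0.18 = 0.000324
A energy = 720 / 0.000324 = 2222222 kcal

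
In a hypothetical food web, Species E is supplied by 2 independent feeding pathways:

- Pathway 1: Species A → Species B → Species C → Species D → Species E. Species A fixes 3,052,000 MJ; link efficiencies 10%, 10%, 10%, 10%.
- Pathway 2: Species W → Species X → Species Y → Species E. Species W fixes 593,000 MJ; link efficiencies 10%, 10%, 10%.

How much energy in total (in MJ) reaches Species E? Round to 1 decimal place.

Pathway 1: 3052000 × 0.1 × 0.1 × 0.1 × 0.1 = 305.2 MJ
Pathway 2: 593000 × 0.1 × 0.1 × 0.1 = 593 MJ
Total at Species E: 305.2 + 593 = 898.2 MJ

898.2 MJ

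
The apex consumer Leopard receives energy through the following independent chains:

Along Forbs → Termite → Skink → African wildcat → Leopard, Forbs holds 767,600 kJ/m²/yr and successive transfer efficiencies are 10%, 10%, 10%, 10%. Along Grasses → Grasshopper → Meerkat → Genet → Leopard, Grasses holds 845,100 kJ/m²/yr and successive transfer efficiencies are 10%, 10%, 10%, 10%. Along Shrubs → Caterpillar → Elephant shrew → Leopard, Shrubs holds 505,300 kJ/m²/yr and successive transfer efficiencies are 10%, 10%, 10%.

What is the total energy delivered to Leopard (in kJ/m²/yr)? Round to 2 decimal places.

666.57 kJ/m²/yr

Via Forbs: 767600 × 0.1 × 0.1 × 0.1 × 0.1 = 76.76 kJ/m²/yr
Via Grasses: 845100 × 0.1 × 0.1 × 0.1 × 0.1 = 84.51 kJ/m²/yr
Via Shrubs: 505300 × 0.1 × 0.1 × 0.1 = 505.3 kJ/m²/yr
Total at Leopard: 76.76 + 84.51 + 505.3 = 666.57 kJ/m²/yr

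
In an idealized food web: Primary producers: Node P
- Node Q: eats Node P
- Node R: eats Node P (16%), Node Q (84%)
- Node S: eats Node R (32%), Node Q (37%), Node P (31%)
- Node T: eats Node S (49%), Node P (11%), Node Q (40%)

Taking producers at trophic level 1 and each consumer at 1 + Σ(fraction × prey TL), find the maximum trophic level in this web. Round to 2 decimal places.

Node Q: 1 + 1 = 2
Node R: 1 + (0.16×1 + 0.84×2) = 2.84
Node S: 1 + (0.32×2.84 + 0.37×2 + 0.31×1) = 2.9588
Node T: 1 + (0.49×2.9588 + 0.11×1 + 0.4×2) = 3.359812

3.36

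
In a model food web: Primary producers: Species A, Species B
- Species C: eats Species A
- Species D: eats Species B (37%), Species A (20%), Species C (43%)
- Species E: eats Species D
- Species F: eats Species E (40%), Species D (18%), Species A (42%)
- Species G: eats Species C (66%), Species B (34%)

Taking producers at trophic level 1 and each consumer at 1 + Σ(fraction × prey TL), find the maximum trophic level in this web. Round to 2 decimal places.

Species C: 1 + 1 = 2
Species D: 1 + (0.37×1 + 0.2×1 + 0.43×2) = 2.43
Species E: 1 + 2.43 = 3.43
Species F: 1 + (0.4×3.43 + 0.18×2.43 + 0.42×1) = 3.2294
Species G: 1 + (0.66×2 + 0.34×1) = 2.66

3.43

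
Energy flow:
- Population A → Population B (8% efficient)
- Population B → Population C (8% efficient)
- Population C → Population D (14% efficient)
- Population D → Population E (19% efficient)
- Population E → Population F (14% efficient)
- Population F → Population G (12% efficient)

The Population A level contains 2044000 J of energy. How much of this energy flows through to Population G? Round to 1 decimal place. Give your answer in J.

5.8 J

Population B: 2044000 × 0.08 = 163520 J
Population C: 163520 × 0.08 = 13081.6 J
Population D: 13081.6 × 0.14 = 1831.424 J
Population E: 1831.424 × 0.19 = 347.97056 J
Population F: 347.97056 × 0.14 = 48.7158784 J
Population G: 48.7158784 × 0.12 = 5.845905408 J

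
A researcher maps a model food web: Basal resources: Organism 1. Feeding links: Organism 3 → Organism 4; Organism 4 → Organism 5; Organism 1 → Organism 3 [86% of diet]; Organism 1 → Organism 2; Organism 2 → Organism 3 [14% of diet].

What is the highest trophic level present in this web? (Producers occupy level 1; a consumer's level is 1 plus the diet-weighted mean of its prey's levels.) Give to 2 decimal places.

4.14

Organism 2: 1 + 1 = 2
Organism 3: 1 + (0.14×2 + 0.86×1) = 2.14
Organism 4: 1 + 2.14 = 3.14
Organism 5: 1 + 3.14 = 4.14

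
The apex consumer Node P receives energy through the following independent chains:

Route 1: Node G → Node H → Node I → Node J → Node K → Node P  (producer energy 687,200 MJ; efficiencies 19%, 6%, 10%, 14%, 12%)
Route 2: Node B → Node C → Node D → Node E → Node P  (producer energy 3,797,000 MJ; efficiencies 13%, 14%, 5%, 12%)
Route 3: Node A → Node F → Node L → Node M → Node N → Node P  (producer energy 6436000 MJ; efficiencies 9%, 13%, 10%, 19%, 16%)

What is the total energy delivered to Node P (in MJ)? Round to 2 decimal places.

656.71 MJ

Route 1: 687200 × 0.19 × 0.06 × 0.1 × 0.14 × 0.12 = 13.1612544 MJ
Route 2: 3797000 × 0.13 × 0.14 × 0.05 × 0.12 = 414.6324 MJ
Route 3: 6436000 × 0.09 × 0.13 × 0.1 × 0.19 × 0.16 = 228.915648 MJ
Total at Node P: 13.1612544 + 414.6324 + 228.915648 = 656.7093024 MJ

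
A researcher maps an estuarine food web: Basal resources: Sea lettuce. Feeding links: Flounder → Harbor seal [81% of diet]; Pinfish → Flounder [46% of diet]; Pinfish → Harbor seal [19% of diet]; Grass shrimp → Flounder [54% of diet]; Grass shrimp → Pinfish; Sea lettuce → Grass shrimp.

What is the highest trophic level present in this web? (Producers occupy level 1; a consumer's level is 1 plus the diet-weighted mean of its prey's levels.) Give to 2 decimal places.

4.37

Grass shrimp: 1 + 1 = 2
Pinfish: 1 + 2 = 3
Flounder: 1 + (0.46×3 + 0.54×2) = 3.46
Harbor seal: 1 + (0.19×3 + 0.81×3.46) = 4.3726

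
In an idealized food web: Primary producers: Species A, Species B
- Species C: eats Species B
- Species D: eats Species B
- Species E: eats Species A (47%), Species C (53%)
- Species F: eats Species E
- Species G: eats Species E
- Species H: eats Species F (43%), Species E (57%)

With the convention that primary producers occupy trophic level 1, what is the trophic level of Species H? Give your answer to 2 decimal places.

Species C: 1 + 1 = 2
Species D: 1 + 1 = 2
Species E: 1 + (0.47×1 + 0.53×2) = 2.53
Species F: 1 + 2.53 = 3.53
Species G: 1 + 2.53 = 3.53
Species H: 1 + (0.43×3.53 + 0.57×2.53) = 3.96

3.96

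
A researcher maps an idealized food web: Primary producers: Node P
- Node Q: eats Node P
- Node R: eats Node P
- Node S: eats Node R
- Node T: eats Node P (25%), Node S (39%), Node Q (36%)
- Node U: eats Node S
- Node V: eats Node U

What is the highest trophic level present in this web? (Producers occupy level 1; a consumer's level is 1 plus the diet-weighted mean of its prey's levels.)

5

Node Q: 1 + 1 = 2
Node R: 1 + 1 = 2
Node S: 1 + 2 = 3
Node T: 1 + (0.25×1 + 0.39×3 + 0.36×2) = 3.14
Node U: 1 + 3 = 4
Node V: 1 + 4 = 5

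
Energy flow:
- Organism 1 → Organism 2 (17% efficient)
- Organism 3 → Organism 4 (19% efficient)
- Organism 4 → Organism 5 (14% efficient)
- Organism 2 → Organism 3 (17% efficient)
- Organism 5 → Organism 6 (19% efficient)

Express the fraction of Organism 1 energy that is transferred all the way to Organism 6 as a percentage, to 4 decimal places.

0.0146%

Product of link efficiencies: 0.17 × 0.17 × 0.19 × 0.14 × 0.19 = 0.0001460606
As a percentage: 0.0001460606 × 100 = 0.0146%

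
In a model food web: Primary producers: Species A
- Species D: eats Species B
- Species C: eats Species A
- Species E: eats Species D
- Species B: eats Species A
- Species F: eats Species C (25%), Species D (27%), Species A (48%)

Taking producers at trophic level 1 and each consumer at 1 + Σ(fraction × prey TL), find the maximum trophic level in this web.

Species B: 1 + 1 = 2
Species C: 1 + 1 = 2
Species D: 1 + 2 = 3
Species E: 1 + 3 = 4
Species F: 1 + (0.25×2 + 0.27×3 + 0.48×1) = 2.79

4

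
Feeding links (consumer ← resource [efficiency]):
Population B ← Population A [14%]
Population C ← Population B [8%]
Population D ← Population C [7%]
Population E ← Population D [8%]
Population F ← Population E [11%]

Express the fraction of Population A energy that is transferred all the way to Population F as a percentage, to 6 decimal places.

0.000690%

Product of link efficiencies: 0.14 × 0.08 × 0.07 × 0.08 × 0.11 = 0.0000068992
As a percentage: 0.0000068992 × 100 = 0.000690%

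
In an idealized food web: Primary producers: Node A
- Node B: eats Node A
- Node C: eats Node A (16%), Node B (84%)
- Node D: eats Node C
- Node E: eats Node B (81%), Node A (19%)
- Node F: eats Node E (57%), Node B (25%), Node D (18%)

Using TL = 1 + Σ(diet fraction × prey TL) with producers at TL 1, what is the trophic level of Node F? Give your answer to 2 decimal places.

Node B: 1 + 1 = 2
Node C: 1 + (0.16×1 + 0.84×2) = 2.84
Node D: 1 + 2.84 = 3.84
Node E: 1 + (0.81×2 + 0.19×1) = 2.81
Node F: 1 + (0.57×2.81 + 0.25×2 + 0.18×3.84) = 3.7929

3.79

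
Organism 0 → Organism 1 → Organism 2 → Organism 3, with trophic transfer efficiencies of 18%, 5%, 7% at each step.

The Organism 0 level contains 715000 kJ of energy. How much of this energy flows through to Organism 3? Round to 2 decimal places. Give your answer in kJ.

Organism 1: 715000 × 0.18 = 128700 kJ
Organism 2: 128700 × 0.05 = 6435 kJ
Organism 3: 6435 × 0.07 = 450.45 kJ

450.45 kJ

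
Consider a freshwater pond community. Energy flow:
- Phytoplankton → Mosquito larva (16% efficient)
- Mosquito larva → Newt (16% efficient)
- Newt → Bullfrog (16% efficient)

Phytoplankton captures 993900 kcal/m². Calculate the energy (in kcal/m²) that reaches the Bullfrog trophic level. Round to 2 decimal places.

Mosquito larva: 993900 × 0.16 = 159024 kcal/m²
Newt: 159024 × 0.16 = 25443.84 kcal/m²
Bullfrog: 25443.84 × 0.16 = 4071.0144 kcal/m²

4071.01 kcal/m²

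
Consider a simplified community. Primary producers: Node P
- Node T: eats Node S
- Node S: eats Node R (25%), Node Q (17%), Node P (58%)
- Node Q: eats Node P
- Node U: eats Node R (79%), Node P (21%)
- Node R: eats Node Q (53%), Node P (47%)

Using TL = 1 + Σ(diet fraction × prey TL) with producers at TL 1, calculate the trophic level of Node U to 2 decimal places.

3.21

Node Q: 1 + 1 = 2
Node R: 1 + (0.53×2 + 0.47×1) = 2.53
Node S: 1 + (0.25×2.53 + 0.17×2 + 0.58×1) = 2.5525
Node T: 1 + 2.5525 = 3.5525
Node U: 1 + (0.79×2.53 + 0.21×1) = 3.2087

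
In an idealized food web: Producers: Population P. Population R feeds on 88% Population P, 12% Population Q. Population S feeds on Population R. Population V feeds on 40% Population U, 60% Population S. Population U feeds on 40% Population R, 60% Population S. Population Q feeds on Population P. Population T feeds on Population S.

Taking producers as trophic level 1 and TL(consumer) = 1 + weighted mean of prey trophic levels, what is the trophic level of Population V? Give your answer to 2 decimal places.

Population Q: 1 + 1 = 2
Population R: 1 + (0.88×1 + 0.12×2) = 2.12
Population S: 1 + 2.12 = 3.12
Population T: 1 + 3.12 = 4.12
Population U: 1 + (0.4×2.12 + 0.6×3.12) = 3.72
Population V: 1 + (0.4×3.72 + 0.6×3.12) = 4.36

4.36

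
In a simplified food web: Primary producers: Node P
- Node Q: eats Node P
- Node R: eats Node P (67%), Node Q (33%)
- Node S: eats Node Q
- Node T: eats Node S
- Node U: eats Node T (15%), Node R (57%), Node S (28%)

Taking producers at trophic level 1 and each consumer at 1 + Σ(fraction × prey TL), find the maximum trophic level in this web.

4

Node Q: 1 + 1 = 2
Node R: 1 + (0.67×1 + 0.33×2) = 2.33
Node S: 1 + 2 = 3
Node T: 1 + 3 = 4
Node U: 1 + (0.15×4 + 0.57×2.33 + 0.28×3) = 3.7681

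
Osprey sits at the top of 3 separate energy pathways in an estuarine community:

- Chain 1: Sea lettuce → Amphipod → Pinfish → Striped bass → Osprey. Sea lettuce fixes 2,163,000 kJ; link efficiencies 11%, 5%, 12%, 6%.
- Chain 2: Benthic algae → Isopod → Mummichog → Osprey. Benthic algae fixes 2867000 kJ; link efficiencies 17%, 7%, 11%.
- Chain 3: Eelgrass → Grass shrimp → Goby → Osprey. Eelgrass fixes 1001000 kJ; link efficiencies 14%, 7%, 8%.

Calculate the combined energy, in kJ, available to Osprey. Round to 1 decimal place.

Chain 1: 2163000 × 0.11 × 0.05 × 0.12 × 0.06 = 85.6548 kJ
Chain 2: 2867000 × 0.17 × 0.07 × 0.11 = 3752.903 kJ
Chain 3: 1001000 × 0.14 × 0.07 × 0.08 = 784.784 kJ
Total at Osprey: 85.6548 + 3752.903 + 784.784 = 4623.3418 kJ

4623.3 kJ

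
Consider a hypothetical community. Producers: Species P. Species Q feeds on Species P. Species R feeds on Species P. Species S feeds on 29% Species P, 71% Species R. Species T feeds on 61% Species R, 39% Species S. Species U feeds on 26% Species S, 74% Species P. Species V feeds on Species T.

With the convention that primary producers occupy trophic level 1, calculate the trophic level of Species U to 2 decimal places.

Species Q: 1 + 1 = 2
Species R: 1 + 1 = 2
Species S: 1 + (0.29×1 + 0.71×2) = 2.71
Species T: 1 + (0.61×2 + 0.39×2.71) = 3.2769
Species U: 1 + (0.26×2.71 + 0.74×1) = 2.4446
Species V: 1 + 3.2769 = 4.2769

2.44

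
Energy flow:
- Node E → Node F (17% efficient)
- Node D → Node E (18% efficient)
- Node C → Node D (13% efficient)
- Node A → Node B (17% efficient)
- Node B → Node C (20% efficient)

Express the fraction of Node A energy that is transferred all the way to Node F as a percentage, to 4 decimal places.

0.0135%

Product of link efficiencies: 0.17 × 0.2 × 0.13 × 0.18 × 0.17 = 0.000135252
As a percentage: 0.000135252 × 100 = 0.0135%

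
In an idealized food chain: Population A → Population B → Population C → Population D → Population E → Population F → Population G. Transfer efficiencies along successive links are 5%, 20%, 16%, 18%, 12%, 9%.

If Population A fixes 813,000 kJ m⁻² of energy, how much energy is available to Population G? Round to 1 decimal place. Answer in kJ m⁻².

2.5 kJ m⁻²

Population B: 813000 × 0.05 = 40650 kJ m⁻²
Population C: 40650 × 0.2 = 8130 kJ m⁻²
Population D: 8130 × 0.16 = 1300.8 kJ m⁻²
Population E: 1300.8 × 0.18 = 234.144 kJ m⁻²
Population F: 234.144 × 0.12 = 28.09728 kJ m⁻²
Population G: 28.09728 × 0.09 = 2.5287552 kJ m⁻²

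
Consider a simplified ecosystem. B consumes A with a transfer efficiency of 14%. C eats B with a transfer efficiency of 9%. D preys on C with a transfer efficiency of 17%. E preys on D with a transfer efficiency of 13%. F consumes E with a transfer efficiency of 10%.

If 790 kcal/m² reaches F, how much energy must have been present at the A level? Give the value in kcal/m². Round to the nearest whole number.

Cumulative transfer efficiency: 0.14 × 0.09 × 0.17 × 0.13 × 0.1 = 0.000027846
A energy = 790 / 0.000027846 = 28370322 kcal/m²

28370322 kcal/m²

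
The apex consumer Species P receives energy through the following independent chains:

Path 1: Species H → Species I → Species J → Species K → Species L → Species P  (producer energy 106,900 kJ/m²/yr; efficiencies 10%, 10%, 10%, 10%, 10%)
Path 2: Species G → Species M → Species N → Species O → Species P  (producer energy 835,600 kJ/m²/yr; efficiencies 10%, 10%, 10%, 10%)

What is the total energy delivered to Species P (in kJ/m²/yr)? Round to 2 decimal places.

Path 1: 106900 × 0.1 × 0.1 × 0.1 × 0.1 × 0.1 = 1.069 kJ/m²/yr
Path 2: 835600 × 0.1 × 0.1 × 0.1 × 0.1 = 83.56 kJ/m²/yr
Total at Species P: 1.069 + 83.56 = 84.629 kJ/m²/yr

84.63 kJ/m²/yr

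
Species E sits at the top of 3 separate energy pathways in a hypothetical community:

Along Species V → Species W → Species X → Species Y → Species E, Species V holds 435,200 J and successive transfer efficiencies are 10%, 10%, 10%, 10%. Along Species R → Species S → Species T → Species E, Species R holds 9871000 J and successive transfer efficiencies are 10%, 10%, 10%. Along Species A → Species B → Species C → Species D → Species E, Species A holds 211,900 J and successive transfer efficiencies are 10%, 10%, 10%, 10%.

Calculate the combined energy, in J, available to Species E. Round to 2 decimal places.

Via Species V: 435200 × 0.1 × 0.1 × 0.1 × 0.1 = 43.52 J
Via Species R: 9871000 × 0.1 × 0.1 × 0.1 = 9871 J
Via Species A: 211900 × 0.1 × 0.1 × 0.1 × 0.1 = 21.19 J
Total at Species E: 43.52 + 9871 + 21.19 = 9935.71 J

9935.71 J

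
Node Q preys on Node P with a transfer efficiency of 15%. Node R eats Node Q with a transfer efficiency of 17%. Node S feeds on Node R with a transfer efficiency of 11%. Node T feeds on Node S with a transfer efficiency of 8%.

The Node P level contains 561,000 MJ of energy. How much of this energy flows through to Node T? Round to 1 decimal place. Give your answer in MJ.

125.9 MJ

Node Q: 561000 × 0.15 = 84150 MJ
Node R: 84150 × 0.17 = 14305.5 MJ
Node S: 14305.5 × 0.11 = 1573.605 MJ
Node T: 1573.605 × 0.08 = 125.8884 MJ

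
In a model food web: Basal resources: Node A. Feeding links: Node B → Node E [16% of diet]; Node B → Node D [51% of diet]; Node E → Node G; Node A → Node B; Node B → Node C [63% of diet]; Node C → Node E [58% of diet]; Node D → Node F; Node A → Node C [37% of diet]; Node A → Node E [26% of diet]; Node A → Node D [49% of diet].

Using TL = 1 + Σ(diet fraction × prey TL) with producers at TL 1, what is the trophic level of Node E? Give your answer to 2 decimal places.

Node B: 1 + 1 = 2
Node C: 1 + (0.63×2 + 0.37×1) = 2.63
Node D: 1 + (0.51×2 + 0.49×1) = 2.51
Node E: 1 + (0.58×2.63 + 0.26×1 + 0.16×2) = 3.1054
Node F: 1 + 2.51 = 3.51
Node G: 1 + 3.1054 = 4.1054

3.11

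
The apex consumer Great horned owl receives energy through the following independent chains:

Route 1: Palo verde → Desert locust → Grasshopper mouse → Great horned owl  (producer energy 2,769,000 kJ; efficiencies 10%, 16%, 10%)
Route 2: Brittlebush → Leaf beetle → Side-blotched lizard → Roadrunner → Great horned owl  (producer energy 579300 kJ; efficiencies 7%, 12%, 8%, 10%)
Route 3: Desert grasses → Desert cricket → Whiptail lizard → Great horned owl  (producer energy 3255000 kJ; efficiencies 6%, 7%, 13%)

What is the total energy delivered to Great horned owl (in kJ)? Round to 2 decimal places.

6246.56 kJ

Route 1: 2769000 × 0.1 × 0.16 × 0.1 = 4430.4 kJ
Route 2: 579300 × 0.07 × 0.12 × 0.08 × 0.1 = 38.92896 kJ
Route 3: 3255000 × 0.06 × 0.07 × 0.13 = 1777.23 kJ
Total at Great horned owl: 4430.4 + 38.92896 + 1777.23 = 6246.55896 kJ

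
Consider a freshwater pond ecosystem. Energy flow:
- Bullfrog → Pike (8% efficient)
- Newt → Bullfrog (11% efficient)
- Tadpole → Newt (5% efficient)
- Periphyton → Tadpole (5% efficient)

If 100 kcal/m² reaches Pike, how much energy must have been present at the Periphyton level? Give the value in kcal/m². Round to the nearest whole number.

Cumulative transfer efficiency: 0.05 × 0.05 × 0.11 × 0.08 = 0.000022
Periphyton energy = 100 / 0.000022 = 4545455 kcal/m²

4545455 kcal/m²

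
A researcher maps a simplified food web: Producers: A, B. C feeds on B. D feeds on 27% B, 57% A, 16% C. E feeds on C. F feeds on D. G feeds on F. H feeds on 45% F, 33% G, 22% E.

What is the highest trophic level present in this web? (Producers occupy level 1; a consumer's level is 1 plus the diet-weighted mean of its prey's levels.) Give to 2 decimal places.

4.45

C: 1 + 1 = 2
D: 1 + (0.27×1 + 0.57×1 + 0.16×2) = 2.16
E: 1 + 2 = 3
F: 1 + 2.16 = 3.16
G: 1 + 3.16 = 4.16
H: 1 + (0.45×3.16 + 0.33×4.16 + 0.22×3) = 4.4548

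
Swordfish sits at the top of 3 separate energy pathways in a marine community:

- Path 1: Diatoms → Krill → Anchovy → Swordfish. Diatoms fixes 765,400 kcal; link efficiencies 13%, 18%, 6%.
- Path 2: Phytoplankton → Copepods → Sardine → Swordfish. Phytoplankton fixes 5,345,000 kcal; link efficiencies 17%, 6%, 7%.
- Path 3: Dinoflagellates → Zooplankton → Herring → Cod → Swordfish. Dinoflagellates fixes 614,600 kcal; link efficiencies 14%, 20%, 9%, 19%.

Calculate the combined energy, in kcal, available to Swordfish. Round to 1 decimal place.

5185.2 kcal

Path 1: 765400 × 0.13 × 0.18 × 0.06 = 1074.6216 kcal
Path 2: 5345000 × 0.17 × 0.06 × 0.07 = 3816.33 kcal
Path 3: 614600 × 0.14 × 0.2 × 0.09 × 0.19 = 294.27048 kcal
Total at Swordfish: 1074.6216 + 3816.33 + 294.27048 = 5185.22208 kcal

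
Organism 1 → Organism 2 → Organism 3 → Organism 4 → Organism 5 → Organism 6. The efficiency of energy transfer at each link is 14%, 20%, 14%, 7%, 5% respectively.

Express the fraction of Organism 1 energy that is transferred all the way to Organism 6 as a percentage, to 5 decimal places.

Product of link efficiencies: 0.14 × 0.2 × 0.14 × 0.07 × 0.05 = 0.00001372
As a percentage: 0.00001372 × 100 = 0.00137%

0.00137%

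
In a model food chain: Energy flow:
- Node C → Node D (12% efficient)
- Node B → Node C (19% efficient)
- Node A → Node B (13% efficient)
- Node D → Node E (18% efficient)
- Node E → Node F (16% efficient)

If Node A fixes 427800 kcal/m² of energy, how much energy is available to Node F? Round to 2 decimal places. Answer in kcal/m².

36.52 kcal/m²

Node B: 427800 × 0.13 = 55614 kcal/m²
Node C: 55614 × 0.19 = 10566.66 kcal/m²
Node D: 10566.66 × 0.12 = 1267.9992 kcal/m²
Node E: 1267.9992 × 0.18 = 228.239856 kcal/m²
Node F: 228.239856 × 0.16 = 36.51837696 kcal/m²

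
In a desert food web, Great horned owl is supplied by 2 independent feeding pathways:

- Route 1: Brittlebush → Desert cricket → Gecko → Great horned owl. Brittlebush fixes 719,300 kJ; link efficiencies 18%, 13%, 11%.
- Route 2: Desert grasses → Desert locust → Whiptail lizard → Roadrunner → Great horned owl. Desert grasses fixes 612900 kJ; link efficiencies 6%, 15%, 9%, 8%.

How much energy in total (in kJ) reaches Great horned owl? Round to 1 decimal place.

1891.2 kJ

Route 1: 719300 × 0.18 × 0.13 × 0.11 = 1851.4782 kJ
Route 2: 612900 × 0.06 × 0.15 × 0.09 × 0.08 = 39.71592 kJ
Total at Great horned owl: 1851.4782 + 39.71592 = 1891.19412 kJ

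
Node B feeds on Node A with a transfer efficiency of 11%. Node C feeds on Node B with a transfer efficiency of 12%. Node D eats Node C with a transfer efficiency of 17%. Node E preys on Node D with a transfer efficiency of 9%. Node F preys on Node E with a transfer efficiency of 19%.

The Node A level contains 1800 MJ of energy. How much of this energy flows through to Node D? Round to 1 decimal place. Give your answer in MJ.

Node B: 1800 × 0.11 = 198 MJ
Node C: 198 × 0.12 = 23.76 MJ
Node D: 23.76 × 0.17 = 4.0392 MJ

4.0 MJ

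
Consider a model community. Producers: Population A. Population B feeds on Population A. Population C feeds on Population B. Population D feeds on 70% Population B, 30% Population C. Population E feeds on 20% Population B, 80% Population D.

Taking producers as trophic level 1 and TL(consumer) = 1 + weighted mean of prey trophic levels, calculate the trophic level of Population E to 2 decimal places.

Population B: 1 + 1 = 2
Population C: 1 + 2 = 3
Population D: 1 + (0.7×2 + 0.3×3) = 3.3
Population E: 1 + (0.2×2 + 0.8×3.3) = 4.04

4.04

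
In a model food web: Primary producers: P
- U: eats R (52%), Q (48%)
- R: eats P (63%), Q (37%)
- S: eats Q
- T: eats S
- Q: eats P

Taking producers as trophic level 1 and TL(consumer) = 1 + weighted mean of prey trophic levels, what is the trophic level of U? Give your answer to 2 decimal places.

3.19

Q: 1 + 1 = 2
R: 1 + (0.63×1 + 0.37×2) = 2.37
S: 1 + 2 = 3
T: 1 + 3 = 4
U: 1 + (0.52×2.37 + 0.48×2) = 3.1924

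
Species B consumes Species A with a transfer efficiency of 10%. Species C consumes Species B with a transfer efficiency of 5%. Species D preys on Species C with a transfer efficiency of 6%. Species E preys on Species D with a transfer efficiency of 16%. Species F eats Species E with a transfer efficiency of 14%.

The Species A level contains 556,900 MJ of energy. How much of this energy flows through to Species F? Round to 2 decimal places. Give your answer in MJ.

Species B: 556900 × 0.1 = 55690 MJ
Species C: 55690 × 0.05 = 2784.5 MJ
Species D: 2784.5 × 0.06 = 167.07 MJ
Species E: 167.07 × 0.16 = 26.7312 MJ
Species F: 26.7312 × 0.14 = 3.742368 MJ

3.74 MJ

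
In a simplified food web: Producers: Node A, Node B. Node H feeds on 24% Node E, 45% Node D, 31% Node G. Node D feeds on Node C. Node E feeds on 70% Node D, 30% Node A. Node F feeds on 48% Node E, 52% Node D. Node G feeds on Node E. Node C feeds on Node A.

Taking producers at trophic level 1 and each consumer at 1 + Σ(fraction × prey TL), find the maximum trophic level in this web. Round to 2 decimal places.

Node C: 1 + 1 = 2
Node D: 1 + 2 = 3
Node E: 1 + (0.7×3 + 0.3×1) = 3.4
Node F: 1 + (0.48×3.4 + 0.52×3) = 4.192
Node G: 1 + 3.4 = 4.4
Node H: 1 + (0.24×3.4 + 0.45×3 + 0.31×4.4) = 4.53

4.53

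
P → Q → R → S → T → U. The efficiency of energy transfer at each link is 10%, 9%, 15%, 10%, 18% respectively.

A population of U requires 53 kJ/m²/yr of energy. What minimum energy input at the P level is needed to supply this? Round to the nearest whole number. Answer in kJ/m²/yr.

Cumulative transfer efficiency: 0.1 × 0.09 × 0.15 × 0.1 × 0.18 = 0.0000243
P energy = 53 / 0.0000243 = 2181070 kJ/m²/yr

2181070 kJ/m²/yr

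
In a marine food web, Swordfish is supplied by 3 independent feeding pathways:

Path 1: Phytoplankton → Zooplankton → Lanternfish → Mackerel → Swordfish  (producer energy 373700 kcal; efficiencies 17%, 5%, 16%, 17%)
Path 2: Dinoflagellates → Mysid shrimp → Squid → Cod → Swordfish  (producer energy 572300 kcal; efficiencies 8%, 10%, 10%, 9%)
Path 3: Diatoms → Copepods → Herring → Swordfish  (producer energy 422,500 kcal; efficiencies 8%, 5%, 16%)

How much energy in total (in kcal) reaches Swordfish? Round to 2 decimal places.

Path 1: 373700 × 0.17 × 0.05 × 0.16 × 0.17 = 86.39944 kcal
Path 2: 572300 × 0.08 × 0.1 × 0.1 × 0.09 = 41.2056 kcal
Path 3: 422500 × 0.08 × 0.05 × 0.16 = 270.4 kcal
Total at Swordfish: 86.39944 + 41.2056 + 270.4 = 398.00504 kcal

398.01 kcal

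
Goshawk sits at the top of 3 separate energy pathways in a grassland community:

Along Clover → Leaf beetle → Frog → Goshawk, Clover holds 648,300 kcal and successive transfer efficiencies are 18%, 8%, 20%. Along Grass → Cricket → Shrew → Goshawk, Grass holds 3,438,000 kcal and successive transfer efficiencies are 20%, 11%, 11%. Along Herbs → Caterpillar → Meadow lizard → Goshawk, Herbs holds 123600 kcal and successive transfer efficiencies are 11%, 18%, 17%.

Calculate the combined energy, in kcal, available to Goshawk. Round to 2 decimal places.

Via Clover: 648300 × 0.18 × 0.08 × 0.2 = 1867.104 kcal
Via Grass: 3438000 × 0.2 × 0.11 × 0.11 = 8319.96 kcal
Via Herbs: 123600 × 0.11 × 0.18 × 0.17 = 416.0376 kcal
Total at Goshawk: 1867.104 + 8319.96 + 416.0376 = 10603.1016 kcal

10603.10 kcal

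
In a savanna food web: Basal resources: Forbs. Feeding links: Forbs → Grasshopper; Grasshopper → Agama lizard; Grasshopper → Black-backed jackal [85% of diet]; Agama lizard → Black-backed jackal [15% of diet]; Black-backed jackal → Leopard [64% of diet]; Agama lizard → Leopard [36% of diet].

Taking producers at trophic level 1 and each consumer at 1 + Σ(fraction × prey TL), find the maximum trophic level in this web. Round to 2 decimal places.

4.10

Grasshopper: 1 + 1 = 2
Agama lizard: 1 + 2 = 3
Black-backed jackal: 1 + (0.85×2 + 0.15×3) = 3.15
Leopard: 1 + (0.64×3.15 + 0.36×3) = 4.096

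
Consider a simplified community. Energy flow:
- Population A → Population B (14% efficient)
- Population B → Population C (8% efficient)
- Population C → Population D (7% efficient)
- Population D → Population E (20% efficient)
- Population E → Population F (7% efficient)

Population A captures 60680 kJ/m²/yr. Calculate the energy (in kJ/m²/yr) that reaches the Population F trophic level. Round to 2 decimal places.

Population B: 60680 × 0.14 = 8495.2 kJ/m²/yr
Population C: 8495.2 × 0.08 = 679.616 kJ/m²/yr
Population D: 679.616 × 0.07 = 47.57312 kJ/m²/yr
Population E: 47.57312 × 0.2 = 9.514624 kJ/m²/yr
Population F: 9.514624 × 0.07 = 0.66602368 kJ/m²/yr

0.67 kJ/m²/yr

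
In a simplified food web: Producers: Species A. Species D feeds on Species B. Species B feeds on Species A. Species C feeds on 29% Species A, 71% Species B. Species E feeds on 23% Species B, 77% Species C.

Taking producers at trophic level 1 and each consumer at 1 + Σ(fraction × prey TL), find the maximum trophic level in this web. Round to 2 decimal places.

Species B: 1 + 1 = 2
Species C: 1 + (0.29×1 + 0.71×2) = 2.71
Species D: 1 + 2 = 3
Species E: 1 + (0.23×2 + 0.77×2.71) = 3.5467

3.55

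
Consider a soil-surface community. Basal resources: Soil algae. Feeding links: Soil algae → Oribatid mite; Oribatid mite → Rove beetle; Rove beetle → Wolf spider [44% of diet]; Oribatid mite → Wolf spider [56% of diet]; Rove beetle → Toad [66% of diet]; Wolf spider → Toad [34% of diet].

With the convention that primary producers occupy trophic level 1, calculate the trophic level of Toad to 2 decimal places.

4.15

Oribatid mite: 1 + 1 = 2
Rove beetle: 1 + 2 = 3
Wolf spider: 1 + (0.44×3 + 0.56×2) = 3.44
Toad: 1 + (0.66×3 + 0.34×3.44) = 4.1496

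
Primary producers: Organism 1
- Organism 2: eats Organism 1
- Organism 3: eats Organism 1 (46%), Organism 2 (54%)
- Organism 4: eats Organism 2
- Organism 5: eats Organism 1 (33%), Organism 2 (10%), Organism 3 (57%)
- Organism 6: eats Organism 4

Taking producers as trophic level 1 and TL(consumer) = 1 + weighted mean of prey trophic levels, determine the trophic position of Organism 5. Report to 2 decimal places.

Organism 2: 1 + 1 = 2
Organism 3: 1 + (0.46×1 + 0.54×2) = 2.54
Organism 4: 1 + 2 = 3
Organism 5: 1 + (0.33×1 + 0.1×2 + 0.57×2.54) = 2.9778
Organism 6: 1 + 3 = 4

2.98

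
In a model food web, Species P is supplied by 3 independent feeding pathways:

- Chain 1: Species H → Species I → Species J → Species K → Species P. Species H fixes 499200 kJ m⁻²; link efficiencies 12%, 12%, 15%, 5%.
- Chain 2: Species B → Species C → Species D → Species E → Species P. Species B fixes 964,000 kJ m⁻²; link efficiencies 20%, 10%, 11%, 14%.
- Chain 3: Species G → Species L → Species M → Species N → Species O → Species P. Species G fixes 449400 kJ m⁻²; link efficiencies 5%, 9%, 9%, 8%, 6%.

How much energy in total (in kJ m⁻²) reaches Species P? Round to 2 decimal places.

Chain 1: 499200 × 0.12 × 0.12 × 0.15 × 0.05 = 53.9136 kJ m⁻²
Chain 2: 964000 × 0.2 × 0.1 × 0.11 × 0.14 = 296.912 kJ m⁻²
Chain 3: 449400 × 0.05 × 0.09 × 0.09 × 0.08 × 0.06 = 0.8736336 kJ m⁻²
Total at Species P: 53.9136 + 296.912 + 0.8736336 = 351.6992336 kJ m⁻²

351.70 kJ m⁻²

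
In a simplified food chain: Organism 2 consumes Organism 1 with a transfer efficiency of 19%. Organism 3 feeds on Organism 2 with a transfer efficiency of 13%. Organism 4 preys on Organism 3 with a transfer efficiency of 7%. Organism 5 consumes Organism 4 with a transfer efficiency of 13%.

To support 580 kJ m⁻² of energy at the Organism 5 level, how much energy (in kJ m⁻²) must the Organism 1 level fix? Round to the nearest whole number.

2580416 kJ m⁻²

Cumulative transfer efficiency: 0.19 × 0.13 × 0.07 × 0.13 = 0.00022477
Organism 1 energy = 580 / 0.00022477 = 2580416 kJ m⁻²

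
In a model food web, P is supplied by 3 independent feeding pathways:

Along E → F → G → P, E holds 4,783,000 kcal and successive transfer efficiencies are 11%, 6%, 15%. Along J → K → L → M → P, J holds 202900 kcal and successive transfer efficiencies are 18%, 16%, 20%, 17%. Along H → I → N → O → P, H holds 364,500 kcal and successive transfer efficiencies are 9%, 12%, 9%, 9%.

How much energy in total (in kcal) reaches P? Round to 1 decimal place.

Via E: 4783000 × 0.11 × 0.06 × 0.15 = 4735.17 kcal
Via J: 202900 × 0.18 × 0.16 × 0.2 × 0.17 = 198.67968 kcal
Via H: 364500 × 0.09 × 0.12 × 0.09 × 0.09 = 31.88646 kcal
Total at P: 4735.17 + 198.67968 + 31.88646 = 4965.73614 kcal

4965.7 kcal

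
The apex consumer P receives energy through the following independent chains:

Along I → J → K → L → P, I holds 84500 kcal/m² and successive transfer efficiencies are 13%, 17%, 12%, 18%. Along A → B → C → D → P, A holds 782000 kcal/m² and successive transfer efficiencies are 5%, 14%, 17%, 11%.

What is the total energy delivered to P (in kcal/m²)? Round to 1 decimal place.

142.7 kcal/m²

Via I: 84500 × 0.13 × 0.17 × 0.12 × 0.18 = 40.33692 kcal/m²
Via A: 782000 × 0.05 × 0.14 × 0.17 × 0.11 = 102.3638 kcal/m²
Total at P: 40.33692 + 102.3638 = 142.70072 kcal/m²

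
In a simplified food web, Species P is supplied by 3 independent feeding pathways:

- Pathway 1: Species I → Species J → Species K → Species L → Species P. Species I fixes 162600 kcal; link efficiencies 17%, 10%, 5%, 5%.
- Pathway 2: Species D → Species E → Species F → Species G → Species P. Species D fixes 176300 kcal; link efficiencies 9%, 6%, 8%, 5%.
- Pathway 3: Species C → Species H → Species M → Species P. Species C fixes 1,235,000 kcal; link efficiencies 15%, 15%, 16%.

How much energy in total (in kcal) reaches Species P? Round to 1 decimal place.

Pathway 1: 162600 × 0.17 × 0.1 × 0.05 × 0.05 = 6.9105 kcal
Pathway 2: 176300 × 0.09 × 0.06 × 0.08 × 0.05 = 3.80808 kcal
Pathway 3: 1235000 × 0.15 × 0.15 × 0.16 = 4446 kcal
Total at Species P: 6.9105 + 3.80808 + 4446 = 4456.71858 kcal

4456.7 kcal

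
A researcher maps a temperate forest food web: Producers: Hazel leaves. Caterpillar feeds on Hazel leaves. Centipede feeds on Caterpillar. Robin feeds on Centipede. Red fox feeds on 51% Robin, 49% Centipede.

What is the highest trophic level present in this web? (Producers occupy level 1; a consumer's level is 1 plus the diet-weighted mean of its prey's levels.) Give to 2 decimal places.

4.51

Caterpillar: 1 + 1 = 2
Centipede: 1 + 2 = 3
Robin: 1 + 3 = 4
Red fox: 1 + (0.51×4 + 0.49×3) = 4.51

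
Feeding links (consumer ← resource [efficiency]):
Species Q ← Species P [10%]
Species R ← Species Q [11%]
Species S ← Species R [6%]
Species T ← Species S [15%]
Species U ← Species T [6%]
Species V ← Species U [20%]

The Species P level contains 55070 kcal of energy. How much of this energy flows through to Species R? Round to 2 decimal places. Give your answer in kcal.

Species Q: 55070 × 0.1 = 5507 kcal
Species R: 5507 × 0.11 = 605.77 kcal

605.77 kcal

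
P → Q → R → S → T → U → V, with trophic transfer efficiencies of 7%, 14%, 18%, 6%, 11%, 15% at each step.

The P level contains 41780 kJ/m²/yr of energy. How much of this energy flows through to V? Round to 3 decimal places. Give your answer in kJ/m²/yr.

Q: 41780 × 0.07 = 2924.6 kJ/m²/yr
R: 2924.6 × 0.14 = 409.444 kJ/m²/yr
S: 409.444 × 0.18 = 73.69992 kJ/m²/yr
T: 73.69992 × 0.06 = 4.4219952 kJ/m²/yr
U: 4.4219952 × 0.11 = 0.486419472 kJ/m²/yr
V: 0.486419472 × 0.15 = 0.0729629208 kJ/m²/yr

0.073 kJ/m²/yr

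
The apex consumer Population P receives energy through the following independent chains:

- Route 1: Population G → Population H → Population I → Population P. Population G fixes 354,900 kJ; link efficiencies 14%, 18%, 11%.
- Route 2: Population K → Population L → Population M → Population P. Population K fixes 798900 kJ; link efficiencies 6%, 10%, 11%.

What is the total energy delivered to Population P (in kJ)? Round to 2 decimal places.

1511.06 kJ

Route 1: 354900 × 0.14 × 0.18 × 0.11 = 983.7828 kJ
Route 2: 798900 × 0.06 × 0.1 × 0.11 = 527.274 kJ
Total at Population P: 983.7828 + 527.274 = 1511.0568 kJ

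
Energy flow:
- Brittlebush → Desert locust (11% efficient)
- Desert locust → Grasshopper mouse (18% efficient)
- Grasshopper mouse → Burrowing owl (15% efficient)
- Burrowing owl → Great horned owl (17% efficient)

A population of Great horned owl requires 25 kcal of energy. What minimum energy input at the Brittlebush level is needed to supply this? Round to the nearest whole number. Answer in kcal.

49515 kcal

Cumulative transfer efficiency: 0.11 × 0.18 × 0.15 × 0.17 = 0.0005049
Brittlebush energy = 25 / 0.0005049 = 49515 kcal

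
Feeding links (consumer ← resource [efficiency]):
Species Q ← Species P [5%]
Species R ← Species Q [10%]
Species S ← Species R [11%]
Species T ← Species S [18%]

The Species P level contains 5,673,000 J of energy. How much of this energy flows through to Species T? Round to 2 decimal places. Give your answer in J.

561.63 J

Species Q: 5673000 × 0.05 = 283650 J
Species R: 283650 × 0.1 = 28365 J
Species S: 28365 × 0.11 = 3120.15 J
Species T: 3120.15 × 0.18 = 561.627 J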